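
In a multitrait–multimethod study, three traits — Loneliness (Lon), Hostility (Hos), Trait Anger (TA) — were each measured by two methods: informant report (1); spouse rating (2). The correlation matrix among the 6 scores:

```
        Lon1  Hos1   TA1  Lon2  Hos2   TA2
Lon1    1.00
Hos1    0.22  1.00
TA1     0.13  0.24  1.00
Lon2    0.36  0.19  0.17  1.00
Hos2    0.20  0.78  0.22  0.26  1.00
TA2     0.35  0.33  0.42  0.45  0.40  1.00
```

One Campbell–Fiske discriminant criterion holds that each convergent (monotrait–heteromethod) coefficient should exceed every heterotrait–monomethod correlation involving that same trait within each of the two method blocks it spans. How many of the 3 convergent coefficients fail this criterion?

2

Convergent coefficients and their comparison sets:
Lon (methods 1·2): 0.36 vs {0.22, 0.26, 0.13, 0.45} → fail.
Hos (methods 1·2): 0.78 vs {0.22, 0.26, 0.24, 0.40} → pass.
TA (methods 1·2): 0.42 vs {0.13, 0.45, 0.24, 0.40} → fail.
2 of 3 fail.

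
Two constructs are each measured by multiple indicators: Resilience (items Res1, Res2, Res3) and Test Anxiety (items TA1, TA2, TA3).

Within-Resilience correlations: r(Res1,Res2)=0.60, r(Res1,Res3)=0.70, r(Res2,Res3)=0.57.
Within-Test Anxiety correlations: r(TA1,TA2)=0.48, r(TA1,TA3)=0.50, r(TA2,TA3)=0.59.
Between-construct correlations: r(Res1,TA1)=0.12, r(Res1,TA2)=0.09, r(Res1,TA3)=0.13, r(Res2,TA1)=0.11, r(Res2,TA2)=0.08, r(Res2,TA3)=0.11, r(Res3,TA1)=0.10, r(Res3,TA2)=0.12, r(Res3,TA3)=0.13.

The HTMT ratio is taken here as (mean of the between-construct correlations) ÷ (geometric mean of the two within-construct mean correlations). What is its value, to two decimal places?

0.19

Mean heterotrait r = 0.99/9 = 0.1100.
Mean within-Res = 1.87/3 = 0.6233; mean within-TA = 1.57/3 = 0.5233.
Geometric mean = √(0.6233 × 0.5233) = 0.5711.
HTMT = 0.1100 / 0.5711 = 0.19.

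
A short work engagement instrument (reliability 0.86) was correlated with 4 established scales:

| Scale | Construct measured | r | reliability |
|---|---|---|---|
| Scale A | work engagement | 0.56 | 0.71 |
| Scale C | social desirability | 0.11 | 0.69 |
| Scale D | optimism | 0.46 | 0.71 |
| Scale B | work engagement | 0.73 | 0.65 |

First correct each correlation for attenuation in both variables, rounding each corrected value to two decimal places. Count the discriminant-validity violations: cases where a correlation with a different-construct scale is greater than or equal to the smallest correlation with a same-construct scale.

Disattenuated r (r / √(r_scale · r_new)):
  Scale A (conv): 0.56 / √(0.71·0.86) = 0.72
  Scale C (disc): 0.11 / √(0.69·0.86) = 0.14
  Scale D (disc): 0.46 / √(0.71·0.86) = 0.59
  Scale B (conv): 0.73 / √(0.65·0.86) = 0.98
Smallest convergent = 0.72. Discriminant values: 0.14, 0.59; count ≥ 0.72 → 0.

0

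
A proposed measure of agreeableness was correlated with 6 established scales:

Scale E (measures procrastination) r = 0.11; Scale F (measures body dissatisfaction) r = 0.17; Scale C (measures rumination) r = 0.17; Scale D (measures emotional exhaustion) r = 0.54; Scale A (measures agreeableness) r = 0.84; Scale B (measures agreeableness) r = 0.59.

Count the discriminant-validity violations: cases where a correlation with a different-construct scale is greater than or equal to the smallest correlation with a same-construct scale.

Convergent (same construct = agreeableness): Scale A, Scale B.
Smallest convergent = 0.59. Discriminant values: 0.11, 0.17, 0.17, 0.54; count ≥ 0.59 → 0.

0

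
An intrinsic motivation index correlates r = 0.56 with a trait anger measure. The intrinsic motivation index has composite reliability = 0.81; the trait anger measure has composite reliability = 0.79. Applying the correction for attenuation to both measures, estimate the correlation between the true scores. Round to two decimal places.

0.70

r_true = r_obs / √(r_xx · r_yy) = 0.56 / √(0.81 × 0.79) = 0.56 / √0.6399 = 0.56 / 0.7999 ≈ 0.70.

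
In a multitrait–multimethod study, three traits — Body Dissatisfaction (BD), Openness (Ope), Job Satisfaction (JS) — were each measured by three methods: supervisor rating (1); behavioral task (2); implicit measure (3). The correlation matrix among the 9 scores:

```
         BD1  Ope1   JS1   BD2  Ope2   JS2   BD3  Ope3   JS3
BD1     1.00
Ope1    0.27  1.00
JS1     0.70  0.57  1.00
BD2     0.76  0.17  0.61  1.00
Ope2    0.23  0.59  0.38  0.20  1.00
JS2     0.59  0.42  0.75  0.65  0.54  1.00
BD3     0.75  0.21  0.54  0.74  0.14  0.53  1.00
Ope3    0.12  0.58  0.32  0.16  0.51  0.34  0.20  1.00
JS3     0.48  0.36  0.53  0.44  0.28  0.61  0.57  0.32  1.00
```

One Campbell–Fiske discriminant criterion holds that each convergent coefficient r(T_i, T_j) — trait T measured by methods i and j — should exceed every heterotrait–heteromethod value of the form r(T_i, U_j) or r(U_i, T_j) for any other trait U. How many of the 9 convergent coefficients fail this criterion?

1

Convergent coefficients and their comparison sets:
BD (methods 1·2): 0.76 vs {0.23, 0.17, 0.59, 0.61} → pass.
BD (methods 1·3): 0.75 vs {0.12, 0.21, 0.48, 0.54} → pass.
BD (methods 2·3): 0.74 vs {0.16, 0.14, 0.44, 0.53} → pass.
Ope (methods 1·2): 0.59 vs {0.17, 0.23, 0.42, 0.38} → pass.
Ope (methods 1·3): 0.58 vs {0.21, 0.12, 0.36, 0.32} → pass.
Ope (methods 2·3): 0.51 vs {0.14, 0.16, 0.28, 0.34} → pass.
JS (methods 1·2): 0.75 vs {0.61, 0.59, 0.38, 0.42} → pass.
JS (methods 1·3): 0.53 vs {0.54, 0.48, 0.32, 0.36} → fail.
JS (methods 2·3): 0.61 vs {0.53, 0.44, 0.34, 0.28} → pass.
1 of 9 fail.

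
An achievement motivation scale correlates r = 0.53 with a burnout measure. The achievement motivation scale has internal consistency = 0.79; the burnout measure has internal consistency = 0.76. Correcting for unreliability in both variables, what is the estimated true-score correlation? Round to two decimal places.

r_true = r_obs / √(r_xx · r_yy) = 0.53 / √(0.79 × 0.76) = 0.53 / √0.6004 = 0.53 / 0.7749 ≈ 0.68.

0.68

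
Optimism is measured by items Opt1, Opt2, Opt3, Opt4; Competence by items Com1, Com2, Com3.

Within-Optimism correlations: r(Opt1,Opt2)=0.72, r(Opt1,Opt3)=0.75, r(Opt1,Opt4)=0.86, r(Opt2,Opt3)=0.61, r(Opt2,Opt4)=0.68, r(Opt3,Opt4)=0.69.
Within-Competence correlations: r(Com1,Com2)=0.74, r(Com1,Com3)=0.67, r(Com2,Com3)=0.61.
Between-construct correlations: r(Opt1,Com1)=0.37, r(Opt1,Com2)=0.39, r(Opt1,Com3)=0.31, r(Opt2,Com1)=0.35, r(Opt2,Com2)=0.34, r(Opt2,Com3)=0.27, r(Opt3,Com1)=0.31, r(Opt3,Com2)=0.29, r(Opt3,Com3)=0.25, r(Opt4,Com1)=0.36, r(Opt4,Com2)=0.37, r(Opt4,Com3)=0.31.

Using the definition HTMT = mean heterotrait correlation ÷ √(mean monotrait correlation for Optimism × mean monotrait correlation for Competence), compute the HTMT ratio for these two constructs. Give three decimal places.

0.470

Between-construct mean = 3.92/12 = 0.3267.
Mean within-Opt = 4.31/6 = 0.7183; mean within-Com = 2.02/3 = 0.6733.
Geometric mean = √(0.7183 × 0.6733) = 0.6954.
HTMT = 0.3267 / 0.6954 = 0.470.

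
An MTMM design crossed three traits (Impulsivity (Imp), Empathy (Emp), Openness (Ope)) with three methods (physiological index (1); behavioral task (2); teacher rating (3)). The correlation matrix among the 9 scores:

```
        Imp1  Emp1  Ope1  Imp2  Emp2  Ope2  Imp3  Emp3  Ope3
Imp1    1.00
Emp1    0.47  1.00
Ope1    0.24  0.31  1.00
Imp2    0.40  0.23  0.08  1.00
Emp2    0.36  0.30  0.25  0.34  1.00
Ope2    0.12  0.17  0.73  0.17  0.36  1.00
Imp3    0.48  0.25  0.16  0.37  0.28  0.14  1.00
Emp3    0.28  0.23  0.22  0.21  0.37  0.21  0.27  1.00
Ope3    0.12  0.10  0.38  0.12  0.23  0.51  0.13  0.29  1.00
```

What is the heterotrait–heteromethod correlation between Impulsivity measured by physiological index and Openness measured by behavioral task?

0.12

Different traits and methods: r(Imp1, Ope2) = 0.12.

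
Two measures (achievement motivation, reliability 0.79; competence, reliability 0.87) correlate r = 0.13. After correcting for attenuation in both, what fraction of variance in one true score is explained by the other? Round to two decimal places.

Disattenuated r = 0.13 / √(0.79 × 0.87) = 0.13 / 0.8290 = 0.1568.
Shared true-score variance = 0.1568² = 0.0246 ≈ 0.02.

0.02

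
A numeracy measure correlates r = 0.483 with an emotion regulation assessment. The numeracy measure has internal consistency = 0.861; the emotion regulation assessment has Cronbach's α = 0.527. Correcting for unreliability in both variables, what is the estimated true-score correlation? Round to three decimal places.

r_true = r_obs / √(r_xx · r_yy) = 0.483 / √(0.861 × 0.527) = 0.483 / √0.453747 = 0.483 / 0.6736 ≈ 0.717.

0.717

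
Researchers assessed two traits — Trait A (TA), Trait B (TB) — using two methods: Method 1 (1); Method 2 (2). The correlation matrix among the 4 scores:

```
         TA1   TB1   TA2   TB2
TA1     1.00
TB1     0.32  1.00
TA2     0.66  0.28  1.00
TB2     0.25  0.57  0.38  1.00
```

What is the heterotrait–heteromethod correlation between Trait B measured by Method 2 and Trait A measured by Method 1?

Different traits and methods: r(TB2, TA1) = 0.25.

0.25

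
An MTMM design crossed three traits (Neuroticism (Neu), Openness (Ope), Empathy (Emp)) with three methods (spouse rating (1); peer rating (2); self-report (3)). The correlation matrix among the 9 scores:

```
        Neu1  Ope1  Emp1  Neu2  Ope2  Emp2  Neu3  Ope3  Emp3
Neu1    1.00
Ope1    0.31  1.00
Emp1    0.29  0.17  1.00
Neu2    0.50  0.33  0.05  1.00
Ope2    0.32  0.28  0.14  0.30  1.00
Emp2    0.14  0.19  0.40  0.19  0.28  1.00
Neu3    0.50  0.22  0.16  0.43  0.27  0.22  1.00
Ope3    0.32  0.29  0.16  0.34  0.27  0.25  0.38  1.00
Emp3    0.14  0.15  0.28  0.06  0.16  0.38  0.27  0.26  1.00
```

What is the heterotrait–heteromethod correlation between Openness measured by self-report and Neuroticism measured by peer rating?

0.34

Different traits and methods: r(Ope3, Neu2) = 0.34.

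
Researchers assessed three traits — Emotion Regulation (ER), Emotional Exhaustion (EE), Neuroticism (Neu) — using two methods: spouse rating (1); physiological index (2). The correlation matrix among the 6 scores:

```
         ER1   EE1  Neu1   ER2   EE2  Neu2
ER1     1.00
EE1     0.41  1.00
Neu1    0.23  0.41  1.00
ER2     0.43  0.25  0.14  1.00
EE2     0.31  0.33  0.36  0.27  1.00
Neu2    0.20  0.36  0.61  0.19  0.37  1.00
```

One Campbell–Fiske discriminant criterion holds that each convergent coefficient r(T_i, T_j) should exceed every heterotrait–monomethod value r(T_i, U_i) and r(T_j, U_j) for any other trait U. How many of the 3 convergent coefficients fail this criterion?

Each convergent coefficient versus the relevant comparison correlations:
ER (methods 1·2): 0.43 vs {0.41, 0.27, 0.23, 0.19} → pass.
EE (methods 1·2): 0.33 vs {0.41, 0.27, 0.41, 0.37} → fail.
Neu (methods 1·2): 0.61 vs {0.23, 0.19, 0.41, 0.37} → pass.
1 of 3 fail.

1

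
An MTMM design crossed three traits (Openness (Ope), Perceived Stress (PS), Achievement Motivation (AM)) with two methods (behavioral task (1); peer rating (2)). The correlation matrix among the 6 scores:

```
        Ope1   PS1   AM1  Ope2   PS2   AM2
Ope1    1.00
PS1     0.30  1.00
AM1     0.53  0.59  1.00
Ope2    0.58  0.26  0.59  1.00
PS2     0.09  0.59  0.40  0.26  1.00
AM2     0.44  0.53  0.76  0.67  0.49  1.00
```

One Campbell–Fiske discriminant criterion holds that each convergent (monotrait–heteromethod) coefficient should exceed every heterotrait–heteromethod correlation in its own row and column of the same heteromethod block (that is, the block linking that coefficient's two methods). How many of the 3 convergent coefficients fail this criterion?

Each convergent coefficient versus the relevant comparison correlations:
Ope (methods 1·2): 0.58 vs {0.09, 0.26, 0.44, 0.59} → fail.
PS (methods 1·2): 0.59 vs {0.26, 0.09, 0.53, 0.40} → pass.
AM (methods 1·2): 0.76 vs {0.59, 0.44, 0.40, 0.53} → pass.
1 of 3 fail.

1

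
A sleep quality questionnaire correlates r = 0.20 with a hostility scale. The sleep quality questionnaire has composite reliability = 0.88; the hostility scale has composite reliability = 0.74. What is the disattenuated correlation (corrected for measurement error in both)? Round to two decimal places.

r_true = r_obs / √(r_xx · r_yy) = 0.20 / √(0.88 × 0.74) = 0.20 / √0.6512 = 0.20 / 0.8070 ≈ 0.25.

0.25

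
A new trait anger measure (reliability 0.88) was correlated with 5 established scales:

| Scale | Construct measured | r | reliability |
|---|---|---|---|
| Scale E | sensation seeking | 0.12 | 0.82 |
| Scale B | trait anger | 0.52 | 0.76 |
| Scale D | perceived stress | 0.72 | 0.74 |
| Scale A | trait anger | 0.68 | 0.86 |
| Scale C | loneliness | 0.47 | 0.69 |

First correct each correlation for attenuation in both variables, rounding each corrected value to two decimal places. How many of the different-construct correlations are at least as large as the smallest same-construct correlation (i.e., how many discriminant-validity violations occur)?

Disattenuated r (r / √(r_scale · r_new)):
  Scale E (disc): 0.12 / √(0.82·0.88) = 0.14
  Scale B (conv): 0.52 / √(0.76·0.88) = 0.64
  Scale D (disc): 0.72 / √(0.74·0.88) = 0.89
  Scale A (conv): 0.68 / √(0.86·0.88) = 0.78
  Scale C (disc): 0.47 / √(0.69·0.88) = 0.60
Smallest convergent = 0.64. Discriminant values: 0.14, 0.89, 0.60; count ≥ 0.64 → 1.

1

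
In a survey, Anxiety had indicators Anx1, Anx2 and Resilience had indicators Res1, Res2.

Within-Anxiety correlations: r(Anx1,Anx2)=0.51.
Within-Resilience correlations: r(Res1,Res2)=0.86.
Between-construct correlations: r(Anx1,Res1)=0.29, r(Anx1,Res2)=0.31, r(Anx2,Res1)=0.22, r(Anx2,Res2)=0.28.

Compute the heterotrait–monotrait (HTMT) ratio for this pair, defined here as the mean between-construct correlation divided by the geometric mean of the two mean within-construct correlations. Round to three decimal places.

0.415

Mean between = 1.10/4 = 0.2750.
Mean within-Anx = 0.51/1 = 0.5100; mean within-Res = 0.86/1 = 0.8600.
Geometric mean = √(0.5100 × 0.8600) = 0.6623.
HTMT = 0.2750 / 0.6623 = 0.415.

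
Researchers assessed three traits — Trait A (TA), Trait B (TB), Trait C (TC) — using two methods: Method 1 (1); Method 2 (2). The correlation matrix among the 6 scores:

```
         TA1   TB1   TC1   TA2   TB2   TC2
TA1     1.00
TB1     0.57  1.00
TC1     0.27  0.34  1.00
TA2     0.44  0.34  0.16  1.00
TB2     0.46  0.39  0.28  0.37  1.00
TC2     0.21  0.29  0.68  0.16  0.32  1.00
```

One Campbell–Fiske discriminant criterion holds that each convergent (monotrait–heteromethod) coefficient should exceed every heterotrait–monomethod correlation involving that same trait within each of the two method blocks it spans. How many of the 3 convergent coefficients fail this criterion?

Convergent coefficients and their comparison sets:
TA (methods 1·2): 0.44 vs {0.57, 0.37, 0.27, 0.16} → fail.
TB (methods 1·2): 0.39 vs {0.57, 0.37, 0.34, 0.32} → fail.
TC (methods 1·2): 0.68 vs {0.27, 0.16, 0.34, 0.32} → pass.
2 of 3 fail.

2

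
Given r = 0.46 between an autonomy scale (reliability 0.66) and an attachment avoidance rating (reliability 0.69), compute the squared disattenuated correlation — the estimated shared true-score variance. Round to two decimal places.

Disattenuated r = 0.46 / √(0.66 × 0.69) = 0.46 / 0.6748 = 0.6817.
Shared true-score variance = 0.6817² = 0.4647 ≈ 0.46.

0.46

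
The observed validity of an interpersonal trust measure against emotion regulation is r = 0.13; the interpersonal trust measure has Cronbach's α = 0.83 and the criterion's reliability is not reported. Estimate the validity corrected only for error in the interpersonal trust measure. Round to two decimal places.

0.14

Single correction: r_c = r_obs / √r_xx = 0.13 / √0.83 = 0.13 / 0.9110 ≈ 0.14.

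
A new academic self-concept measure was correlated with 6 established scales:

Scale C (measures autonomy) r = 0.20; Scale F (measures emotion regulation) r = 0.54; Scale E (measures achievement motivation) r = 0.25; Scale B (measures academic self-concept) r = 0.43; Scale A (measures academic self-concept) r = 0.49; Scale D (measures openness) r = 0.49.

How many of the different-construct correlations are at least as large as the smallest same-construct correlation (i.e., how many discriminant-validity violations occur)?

Convergent (same construct = academic self-concept): Scale B, Scale A.
Smallest convergent = 0.43. Discriminant values: 0.20, 0.54, 0.25, 0.49; count ≥ 0.43 → 2.

2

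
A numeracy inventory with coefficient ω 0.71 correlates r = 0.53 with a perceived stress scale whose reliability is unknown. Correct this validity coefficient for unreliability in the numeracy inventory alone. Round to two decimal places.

0.63

Single correction: r_c = r_obs / √r_xx = 0.53 / √0.71 = 0.53 / 0.8426 ≈ 0.63.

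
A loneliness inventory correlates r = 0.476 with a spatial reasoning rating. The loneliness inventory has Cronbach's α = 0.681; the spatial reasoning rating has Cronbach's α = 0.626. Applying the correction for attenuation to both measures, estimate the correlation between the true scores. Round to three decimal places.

r_true = r_obs / √(r_xx · r_yy) = 0.476 / √(0.681 × 0.626) = 0.476 / √0.426306 = 0.476 / 0.6529 ≈ 0.729.

0.729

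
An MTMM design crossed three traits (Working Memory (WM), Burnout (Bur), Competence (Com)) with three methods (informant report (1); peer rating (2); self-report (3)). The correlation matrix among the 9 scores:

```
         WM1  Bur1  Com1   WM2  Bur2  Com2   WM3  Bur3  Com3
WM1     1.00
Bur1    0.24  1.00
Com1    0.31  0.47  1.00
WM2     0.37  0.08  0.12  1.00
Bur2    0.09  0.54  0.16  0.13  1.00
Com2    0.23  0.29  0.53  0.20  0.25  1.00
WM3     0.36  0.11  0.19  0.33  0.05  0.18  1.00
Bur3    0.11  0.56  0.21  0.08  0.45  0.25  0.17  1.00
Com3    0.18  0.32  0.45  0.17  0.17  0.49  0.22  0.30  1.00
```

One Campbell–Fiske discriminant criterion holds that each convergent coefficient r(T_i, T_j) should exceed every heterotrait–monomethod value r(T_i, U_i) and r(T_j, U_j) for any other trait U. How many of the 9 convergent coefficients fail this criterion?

Checking each validity diagonal entry against its comparison values:
WM (methods 1·2): 0.37 vs {0.24, 0.13, 0.31, 0.20} → pass.
WM (methods 1·3): 0.36 vs {0.24, 0.17, 0.31, 0.22} → pass.
WM (methods 2·3): 0.33 vs {0.13, 0.17, 0.20, 0.22} → pass.
Bur (methods 1·2): 0.54 vs {0.24, 0.13, 0.47, 0.25} → pass.
Bur (methods 1·3): 0.56 vs {0.24, 0.17, 0.47, 0.30} → pass.
Bur (methods 2·3): 0.45 vs {0.13, 0.17, 0.25, 0.30} → pass.
Com (methods 1·2): 0.53 vs {0.31, 0.20, 0.47, 0.25} → pass.
Com (methods 1·3): 0.45 vs {0.31, 0.22, 0.47, 0.30} → fail.
Com (methods 2·3): 0.49 vs {0.20, 0.22, 0.25, 0.30} → pass.
1 of 9 fail.

1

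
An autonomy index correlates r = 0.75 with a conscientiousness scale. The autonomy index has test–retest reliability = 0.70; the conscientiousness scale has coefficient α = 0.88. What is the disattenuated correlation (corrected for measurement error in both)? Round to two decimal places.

r_true = r_obs / √(r_xx · r_yy) = 0.75 / √(0.70 × 0.88) = 0.75 / √0.6160 = 0.75 / 0.7849 ≈ 0.96.

0.96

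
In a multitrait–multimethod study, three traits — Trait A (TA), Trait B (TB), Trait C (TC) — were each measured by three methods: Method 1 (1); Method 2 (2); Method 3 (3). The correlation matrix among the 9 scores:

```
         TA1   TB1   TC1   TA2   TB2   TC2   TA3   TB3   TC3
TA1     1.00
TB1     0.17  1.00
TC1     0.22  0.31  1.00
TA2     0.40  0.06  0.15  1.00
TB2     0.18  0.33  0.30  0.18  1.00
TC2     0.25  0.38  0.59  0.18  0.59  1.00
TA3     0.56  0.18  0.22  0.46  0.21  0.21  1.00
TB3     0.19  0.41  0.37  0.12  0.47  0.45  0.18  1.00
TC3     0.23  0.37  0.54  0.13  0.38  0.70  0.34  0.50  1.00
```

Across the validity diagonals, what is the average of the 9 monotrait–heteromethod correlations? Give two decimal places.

Convergent values: 0.40, 0.56, 0.46, 0.33, 0.41, 0.47, 0.59, 0.54, 0.70; mean = 4.46/9 = 0.50.

0.50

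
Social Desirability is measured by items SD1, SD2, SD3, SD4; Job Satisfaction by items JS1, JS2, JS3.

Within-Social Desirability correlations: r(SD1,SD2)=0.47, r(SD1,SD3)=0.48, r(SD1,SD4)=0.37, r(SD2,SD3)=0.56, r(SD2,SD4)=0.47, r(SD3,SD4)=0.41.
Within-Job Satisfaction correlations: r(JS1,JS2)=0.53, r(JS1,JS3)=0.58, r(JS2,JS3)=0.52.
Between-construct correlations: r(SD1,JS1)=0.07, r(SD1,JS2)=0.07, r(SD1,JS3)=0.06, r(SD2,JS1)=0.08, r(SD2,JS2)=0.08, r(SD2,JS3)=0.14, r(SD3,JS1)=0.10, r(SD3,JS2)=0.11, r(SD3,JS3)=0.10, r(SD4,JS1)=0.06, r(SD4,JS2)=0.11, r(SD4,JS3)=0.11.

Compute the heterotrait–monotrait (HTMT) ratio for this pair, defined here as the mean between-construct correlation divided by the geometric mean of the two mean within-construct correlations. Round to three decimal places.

0.182

Mean between = 1.09/12 = 0.0908.
Mean within-SD = 2.76/6 = 0.4600; mean within-JS = 1.63/3 = 0.5433.
Geometric mean = √(0.4600 × 0.5433) = 0.4999.
HTMT = 0.0908 / 0.4999 = 0.182.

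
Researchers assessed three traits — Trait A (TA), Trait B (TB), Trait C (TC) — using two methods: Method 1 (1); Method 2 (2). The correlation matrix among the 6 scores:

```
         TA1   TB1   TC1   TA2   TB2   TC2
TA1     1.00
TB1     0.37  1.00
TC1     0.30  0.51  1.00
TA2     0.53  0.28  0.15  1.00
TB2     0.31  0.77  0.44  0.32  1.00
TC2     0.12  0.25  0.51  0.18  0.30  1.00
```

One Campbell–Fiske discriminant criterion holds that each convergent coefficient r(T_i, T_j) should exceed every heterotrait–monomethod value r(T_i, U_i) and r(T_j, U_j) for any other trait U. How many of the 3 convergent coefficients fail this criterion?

Each convergent coefficient versus the relevant comparison correlations:
TA (methods 1·2): 0.53 vs {0.37, 0.32, 0.30, 0.18} → pass.
TB (methods 1·2): 0.77 vs {0.37, 0.32, 0.51, 0.30} → pass.
TC (methods 1·2): 0.51 vs {0.30, 0.18, 0.51, 0.30} → fail.
1 of 3 fail.

1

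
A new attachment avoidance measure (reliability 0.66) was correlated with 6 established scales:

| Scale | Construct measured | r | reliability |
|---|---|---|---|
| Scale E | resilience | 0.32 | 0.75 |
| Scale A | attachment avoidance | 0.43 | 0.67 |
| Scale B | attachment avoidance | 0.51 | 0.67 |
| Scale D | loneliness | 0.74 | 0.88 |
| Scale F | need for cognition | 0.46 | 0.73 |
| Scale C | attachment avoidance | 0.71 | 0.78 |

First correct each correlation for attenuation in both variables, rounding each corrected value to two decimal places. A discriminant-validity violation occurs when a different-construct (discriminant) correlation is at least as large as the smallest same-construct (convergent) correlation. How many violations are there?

Disattenuated r (r / √(r_scale · r_new)):
  Scale E (disc): 0.32 / √(0.75·0.66) = 0.45
  Scale A (conv): 0.43 / √(0.67·0.66) = 0.65
  Scale B (conv): 0.51 / √(0.67·0.66) = 0.77
  Scale D (disc): 0.74 / √(0.88·0.66) = 0.97
  Scale F (disc): 0.46 / √(0.73·0.66) = 0.66
  Scale C (conv): 0.71 / √(0.78·0.66) = 0.99
Smallest convergent = 0.65. Discriminant values: 0.45, 0.97, 0.66; count ≥ 0.65 → 2.

2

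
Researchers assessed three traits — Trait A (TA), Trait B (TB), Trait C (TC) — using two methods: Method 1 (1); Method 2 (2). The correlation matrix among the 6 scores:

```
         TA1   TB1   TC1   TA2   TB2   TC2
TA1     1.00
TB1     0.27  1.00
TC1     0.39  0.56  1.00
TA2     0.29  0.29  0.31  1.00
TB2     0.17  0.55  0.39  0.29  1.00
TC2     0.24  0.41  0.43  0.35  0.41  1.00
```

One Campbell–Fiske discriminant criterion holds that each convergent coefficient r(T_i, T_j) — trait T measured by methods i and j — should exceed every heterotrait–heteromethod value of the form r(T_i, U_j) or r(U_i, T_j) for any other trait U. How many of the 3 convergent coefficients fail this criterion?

1

Each convergent coefficient versus the relevant comparison correlations:
TA (methods 1·2): 0.29 vs {0.17, 0.29, 0.24, 0.31} → fail.
TB (methods 1·2): 0.55 vs {0.29, 0.17, 0.41, 0.39} → pass.
TC (methods 1·2): 0.43 vs {0.31, 0.24, 0.39, 0.41} → pass.
1 of 3 fail.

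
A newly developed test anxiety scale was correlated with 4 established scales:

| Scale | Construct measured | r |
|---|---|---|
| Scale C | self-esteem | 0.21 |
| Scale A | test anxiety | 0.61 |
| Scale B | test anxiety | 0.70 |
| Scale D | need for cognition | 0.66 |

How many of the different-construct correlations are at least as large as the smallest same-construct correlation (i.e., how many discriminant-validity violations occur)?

Convergent (same construct = test anxiety): Scale A, Scale B.
Smallest convergent = 0.61. Discriminant values: 0.21, 0.66; count ≥ 0.61 → 1.

1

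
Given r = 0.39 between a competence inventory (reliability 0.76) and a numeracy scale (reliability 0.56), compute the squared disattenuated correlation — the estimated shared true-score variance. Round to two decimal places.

Disattenuated r = 0.39 / √(0.76 × 0.56) = 0.39 / 0.6524 = 0.5978.
Shared true-score variance = 0.5978² = 0.3574 ≈ 0.36.

0.36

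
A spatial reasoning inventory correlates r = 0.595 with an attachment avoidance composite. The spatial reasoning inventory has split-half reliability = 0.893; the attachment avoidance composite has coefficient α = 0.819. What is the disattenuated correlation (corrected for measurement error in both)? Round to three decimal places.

r_true = r_obs / √(r_xx · r_yy) = 0.595 / √(0.893 × 0.819) = 0.595 / √0.731367 = 0.595 / 0.8552 ≈ 0.696.

0.696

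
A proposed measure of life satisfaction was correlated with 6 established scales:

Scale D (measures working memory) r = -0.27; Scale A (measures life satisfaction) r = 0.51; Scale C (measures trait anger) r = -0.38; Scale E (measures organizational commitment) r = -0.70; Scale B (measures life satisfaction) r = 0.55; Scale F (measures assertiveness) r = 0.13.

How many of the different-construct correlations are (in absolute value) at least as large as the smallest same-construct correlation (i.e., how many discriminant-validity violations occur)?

Convergent (same construct = life satisfaction): Scale A, Scale B.
Smallest convergent = 0.51. Discriminant |r|: 0.27, 0.38, 0.70, 0.13; count ≥ 0.51 → 1.

1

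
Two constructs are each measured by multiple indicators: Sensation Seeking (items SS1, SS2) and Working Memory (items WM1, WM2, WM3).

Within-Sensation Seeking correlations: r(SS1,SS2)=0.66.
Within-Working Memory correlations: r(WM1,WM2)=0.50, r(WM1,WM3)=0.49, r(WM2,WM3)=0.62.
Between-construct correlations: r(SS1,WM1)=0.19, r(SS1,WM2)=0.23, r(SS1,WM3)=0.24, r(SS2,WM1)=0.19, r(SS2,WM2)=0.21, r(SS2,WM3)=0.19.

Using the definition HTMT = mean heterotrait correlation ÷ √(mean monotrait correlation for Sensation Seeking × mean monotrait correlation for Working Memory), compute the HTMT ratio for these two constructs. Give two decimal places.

Between-construct mean = 1.25/6 = 0.2083.
Mean within-SS = 0.66/1 = 0.6600; mean within-WM = 1.61/3 = 0.5367.
Geometric mean = √(0.6600 × 0.5367) = 0.5952.
HTMT = 0.2083 / 0.5952 = 0.35.

0.35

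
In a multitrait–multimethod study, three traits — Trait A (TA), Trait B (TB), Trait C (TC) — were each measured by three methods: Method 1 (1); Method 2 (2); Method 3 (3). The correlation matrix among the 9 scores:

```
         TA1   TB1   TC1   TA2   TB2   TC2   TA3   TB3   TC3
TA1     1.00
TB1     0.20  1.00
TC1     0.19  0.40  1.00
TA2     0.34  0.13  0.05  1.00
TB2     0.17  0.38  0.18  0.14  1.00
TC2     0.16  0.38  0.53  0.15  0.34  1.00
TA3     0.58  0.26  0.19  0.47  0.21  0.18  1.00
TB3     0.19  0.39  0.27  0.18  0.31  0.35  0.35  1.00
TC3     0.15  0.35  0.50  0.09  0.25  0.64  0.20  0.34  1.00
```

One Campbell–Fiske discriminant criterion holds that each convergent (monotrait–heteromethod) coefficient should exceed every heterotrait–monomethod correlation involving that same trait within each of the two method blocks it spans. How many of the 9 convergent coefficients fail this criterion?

3

Checking each validity diagonal entry against its comparison values:
TA (methods 1·2): 0.34 vs {0.20, 0.14, 0.19, 0.15} → pass.
TA (methods 1·3): 0.58 vs {0.20, 0.35, 0.19, 0.20} → pass.
TA (methods 2·3): 0.47 vs {0.14, 0.35, 0.15, 0.20} → pass.
TB (methods 1·2): 0.38 vs {0.20, 0.14, 0.40, 0.34} → fail.
TB (methods 1·3): 0.39 vs {0.20, 0.35, 0.40, 0.34} → fail.
TB (methods 2·3): 0.31 vs {0.14, 0.35, 0.34, 0.34} → fail.
TC (methods 1·2): 0.53 vs {0.19, 0.15, 0.40, 0.34} → pass.
TC (methods 1·3): 0.50 vs {0.19, 0.20, 0.40, 0.34} → pass.
TC (methods 2·3): 0.64 vs {0.15, 0.20, 0.34, 0.34} → pass.
3 of 9 fail.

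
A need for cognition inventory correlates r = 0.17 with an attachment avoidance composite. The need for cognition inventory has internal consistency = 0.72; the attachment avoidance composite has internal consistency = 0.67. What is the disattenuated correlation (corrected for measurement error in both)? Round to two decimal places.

0.24

r_true = r_obs / √(r_xx · r_yy) = 0.17 / √(0.72 × 0.67) = 0.17 / √0.4824 = 0.17 / 0.6946 ≈ 0.24.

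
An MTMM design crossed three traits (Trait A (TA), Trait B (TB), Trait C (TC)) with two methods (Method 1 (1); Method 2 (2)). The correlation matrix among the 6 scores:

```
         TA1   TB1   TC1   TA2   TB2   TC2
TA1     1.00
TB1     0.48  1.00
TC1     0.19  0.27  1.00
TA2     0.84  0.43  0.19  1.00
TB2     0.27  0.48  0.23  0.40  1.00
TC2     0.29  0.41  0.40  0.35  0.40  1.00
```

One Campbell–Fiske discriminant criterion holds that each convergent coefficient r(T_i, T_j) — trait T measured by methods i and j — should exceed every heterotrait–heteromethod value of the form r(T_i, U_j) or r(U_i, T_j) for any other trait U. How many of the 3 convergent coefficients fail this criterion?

Each convergent coefficient versus the relevant comparison correlations:
TA (methods 1·2): 0.84 vs {0.27, 0.43, 0.29, 0.19} → pass.
TB (methods 1·2): 0.48 vs {0.43, 0.27, 0.41, 0.23} → pass.
TC (methods 1·2): 0.40 vs {0.19, 0.29, 0.23, 0.41} → fail.
1 of 3 fail.

1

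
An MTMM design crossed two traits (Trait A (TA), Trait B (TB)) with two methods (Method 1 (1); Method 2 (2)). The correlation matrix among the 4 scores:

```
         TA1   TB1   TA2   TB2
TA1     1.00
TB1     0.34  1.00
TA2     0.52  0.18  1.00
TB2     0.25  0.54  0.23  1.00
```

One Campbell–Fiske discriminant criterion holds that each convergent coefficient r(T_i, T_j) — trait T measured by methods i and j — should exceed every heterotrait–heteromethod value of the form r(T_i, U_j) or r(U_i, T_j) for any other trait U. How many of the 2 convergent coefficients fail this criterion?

0

Each convergent coefficient versus the relevant comparison correlations:
TA (methods 1·2): 0.52 vs {0.25, 0.18} → pass.
TB (methods 1·2): 0.54 vs {0.18, 0.25} → pass.
0 of 2 fail.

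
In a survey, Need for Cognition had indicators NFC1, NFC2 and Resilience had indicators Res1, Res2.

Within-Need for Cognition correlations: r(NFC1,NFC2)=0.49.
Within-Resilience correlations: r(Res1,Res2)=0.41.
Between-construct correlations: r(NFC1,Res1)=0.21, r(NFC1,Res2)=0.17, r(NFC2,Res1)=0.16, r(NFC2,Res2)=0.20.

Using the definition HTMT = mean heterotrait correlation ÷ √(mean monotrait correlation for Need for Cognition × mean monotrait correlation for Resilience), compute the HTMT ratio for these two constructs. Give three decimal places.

0.413

Mean between = 0.74/4 = 0.1850.
Mean within-NFC = 0.49/1 = 0.4900; mean within-Res = 0.41/1 = 0.4100.
Geometric mean = √(0.4900 × 0.4100) = 0.4482.
HTMT = 0.1850 / 0.4482 = 0.413.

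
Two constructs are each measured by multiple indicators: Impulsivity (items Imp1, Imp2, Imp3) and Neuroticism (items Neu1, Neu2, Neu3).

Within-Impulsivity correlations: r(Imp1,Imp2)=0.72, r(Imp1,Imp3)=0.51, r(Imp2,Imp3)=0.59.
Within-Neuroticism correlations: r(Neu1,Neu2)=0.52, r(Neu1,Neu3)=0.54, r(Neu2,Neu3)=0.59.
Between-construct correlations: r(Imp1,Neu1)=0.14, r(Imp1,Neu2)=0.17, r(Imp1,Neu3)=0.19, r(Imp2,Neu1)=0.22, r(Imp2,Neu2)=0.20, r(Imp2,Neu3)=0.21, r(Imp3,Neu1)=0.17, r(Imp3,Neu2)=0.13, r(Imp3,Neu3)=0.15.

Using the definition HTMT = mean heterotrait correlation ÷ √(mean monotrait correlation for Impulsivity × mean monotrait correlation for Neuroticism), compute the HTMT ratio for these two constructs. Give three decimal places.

0.304

Mean between = 1.58/9 = 0.1756.
Mean within-Imp = 1.82/3 = 0.6067; mean within-Neu = 1.65/3 = 0.5500.
Geometric mean = √(0.6067 × 0.5500) = 0.5777.
HTMT = 0.1756 / 0.5777 = 0.304.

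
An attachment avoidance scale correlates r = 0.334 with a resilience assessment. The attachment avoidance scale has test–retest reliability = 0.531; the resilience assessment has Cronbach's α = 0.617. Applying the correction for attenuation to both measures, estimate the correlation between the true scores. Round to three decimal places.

0.584

r_true = r_obs / √(r_xx · r_yy) = 0.334 / √(0.531 × 0.617) = 0.334 / √0.327627 = 0.334 / 0.5724 ≈ 0.584.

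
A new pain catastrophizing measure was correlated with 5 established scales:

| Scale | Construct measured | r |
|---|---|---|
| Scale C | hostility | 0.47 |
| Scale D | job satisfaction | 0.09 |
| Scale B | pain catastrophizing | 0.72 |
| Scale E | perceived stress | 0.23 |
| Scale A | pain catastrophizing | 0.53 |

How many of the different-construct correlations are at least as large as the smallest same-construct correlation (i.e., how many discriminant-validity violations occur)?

0

Convergent (same construct = pain catastrophizing): Scale B, Scale A.
Smallest convergent = 0.53. Discriminant values: 0.47, 0.09, 0.23; count ≥ 0.53 → 0.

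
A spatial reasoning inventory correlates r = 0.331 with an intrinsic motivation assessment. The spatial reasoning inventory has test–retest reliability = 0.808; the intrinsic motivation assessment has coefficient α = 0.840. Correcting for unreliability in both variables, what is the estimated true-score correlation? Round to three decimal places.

0.402

r_true = r_obs / √(r_xx · r_yy) = 0.331 / √(0.808 × 0.840) = 0.331 / √0.678720 = 0.331 / 0.8238 ≈ 0.402.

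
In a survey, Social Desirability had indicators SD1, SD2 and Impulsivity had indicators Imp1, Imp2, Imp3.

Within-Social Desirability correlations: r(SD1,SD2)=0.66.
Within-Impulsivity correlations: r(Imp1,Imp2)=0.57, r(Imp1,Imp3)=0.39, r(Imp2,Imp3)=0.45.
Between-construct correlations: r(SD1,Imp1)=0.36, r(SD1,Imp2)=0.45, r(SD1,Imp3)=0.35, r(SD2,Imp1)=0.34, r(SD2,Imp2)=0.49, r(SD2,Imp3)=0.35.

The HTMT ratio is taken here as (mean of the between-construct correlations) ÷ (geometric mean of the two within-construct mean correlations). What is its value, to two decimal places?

0.70

Between-construct mean = 2.34/6 = 0.3900.
Mean within-SD = 0.66/1 = 0.6600; mean within-Imp = 1.41/3 = 0.4700.
Geometric mean = √(0.6600 × 0.4700) = 0.5570.
HTMT = 0.3900 / 0.5570 = 0.70.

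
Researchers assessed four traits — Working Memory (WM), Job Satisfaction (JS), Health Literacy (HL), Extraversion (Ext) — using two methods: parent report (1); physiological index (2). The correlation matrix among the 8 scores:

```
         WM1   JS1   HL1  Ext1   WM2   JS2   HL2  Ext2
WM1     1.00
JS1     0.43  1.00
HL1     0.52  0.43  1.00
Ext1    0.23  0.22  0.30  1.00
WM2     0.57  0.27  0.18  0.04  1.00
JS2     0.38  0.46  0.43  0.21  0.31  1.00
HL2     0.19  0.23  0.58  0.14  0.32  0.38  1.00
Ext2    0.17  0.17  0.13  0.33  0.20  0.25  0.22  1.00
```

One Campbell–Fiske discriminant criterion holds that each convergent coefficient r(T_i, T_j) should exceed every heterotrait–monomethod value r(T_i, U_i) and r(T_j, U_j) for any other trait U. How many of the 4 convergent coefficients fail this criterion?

Checking each validity diagonal entry against its comparison values:
WM (methods 1·2): 0.57 vs {0.43, 0.31, 0.52, 0.32, 0.23, 0.20} → pass.
JS (methods 1·2): 0.46 vs {0.43, 0.31, 0.43, 0.38, 0.22, 0.25} → pass.
HL (methods 1·2): 0.58 vs {0.52, 0.32, 0.43, 0.38, 0.30, 0.22} → pass.
Ext (methods 1·2): 0.33 vs {0.23, 0.20, 0.22, 0.25, 0.30, 0.22} → pass.
0 of 4 fail.

0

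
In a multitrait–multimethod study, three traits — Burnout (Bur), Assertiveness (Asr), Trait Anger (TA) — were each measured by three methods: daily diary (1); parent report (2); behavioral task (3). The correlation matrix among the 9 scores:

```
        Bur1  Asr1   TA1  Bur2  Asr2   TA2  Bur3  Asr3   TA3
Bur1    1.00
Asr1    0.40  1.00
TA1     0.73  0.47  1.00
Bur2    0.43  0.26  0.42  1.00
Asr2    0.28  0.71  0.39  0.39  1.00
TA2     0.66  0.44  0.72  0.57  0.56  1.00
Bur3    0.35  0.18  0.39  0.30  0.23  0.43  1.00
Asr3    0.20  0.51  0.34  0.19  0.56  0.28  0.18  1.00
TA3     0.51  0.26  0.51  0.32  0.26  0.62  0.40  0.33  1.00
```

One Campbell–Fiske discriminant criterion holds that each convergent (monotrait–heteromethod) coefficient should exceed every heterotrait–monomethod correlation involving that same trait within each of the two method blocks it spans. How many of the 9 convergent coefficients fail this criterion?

Each convergent coefficient versus the relevant comparison correlations:
Bur (methods 1·2): 0.43 vs {0.40, 0.39, 0.73, 0.57} → fail.
Bur (methods 1·3): 0.35 vs {0.40, 0.18, 0.73, 0.40} → fail.
Bur (methods 2·3): 0.30 vs {0.39, 0.18, 0.57, 0.40} → fail.
Asr (methods 1·2): 0.71 vs {0.40, 0.39, 0.47, 0.56} → pass.
Asr (methods 1·3): 0.51 vs {0.40, 0.18, 0.47, 0.33} → pass.
Asr (methods 2·3): 0.56 vs {0.39, 0.18, 0.56, 0.33} → fail.
TA (methods 1·2): 0.72 vs {0.73, 0.57, 0.47, 0.56} → fail.
TA (methods 1·3): 0.51 vs {0.73, 0.40, 0.47, 0.33} → fail.
TA (methods 2·3): 0.62 vs {0.57, 0.40, 0.56, 0.33} → pass.
6 of 9 fail.

6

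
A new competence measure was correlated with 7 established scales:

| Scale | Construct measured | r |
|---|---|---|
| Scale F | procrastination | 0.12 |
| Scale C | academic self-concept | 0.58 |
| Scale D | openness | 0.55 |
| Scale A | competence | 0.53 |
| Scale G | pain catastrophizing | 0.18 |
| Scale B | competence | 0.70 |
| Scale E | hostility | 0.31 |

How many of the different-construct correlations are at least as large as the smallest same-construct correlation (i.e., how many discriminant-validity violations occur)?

Convergent (same construct = competence): Scale A, Scale B.
Smallest convergent = 0.53. Discriminant values: 0.12, 0.58, 0.55, 0.18, 0.31; count ≥ 0.53 → 2.

2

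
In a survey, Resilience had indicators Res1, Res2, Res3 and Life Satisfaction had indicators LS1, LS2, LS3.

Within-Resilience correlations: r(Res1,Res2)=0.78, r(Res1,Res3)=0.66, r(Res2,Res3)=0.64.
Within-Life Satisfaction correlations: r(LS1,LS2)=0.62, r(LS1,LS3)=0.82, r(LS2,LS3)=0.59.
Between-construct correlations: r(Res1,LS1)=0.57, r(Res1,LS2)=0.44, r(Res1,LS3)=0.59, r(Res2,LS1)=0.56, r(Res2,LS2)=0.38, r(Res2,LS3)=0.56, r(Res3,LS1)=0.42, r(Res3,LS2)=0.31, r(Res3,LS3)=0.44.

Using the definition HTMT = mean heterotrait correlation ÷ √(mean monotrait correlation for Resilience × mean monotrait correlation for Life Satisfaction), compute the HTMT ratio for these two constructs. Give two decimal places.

0.69

Mean heterotrait r = 4.27/9 = 0.4744.
Mean within-Res = 2.08/3 = 0.6933; mean within-LS = 2.03/3 = 0.6767.
Geometric mean = √(0.6933 × 0.6767) = 0.6849.
HTMT = 0.4744 / 0.6849 = 0.69.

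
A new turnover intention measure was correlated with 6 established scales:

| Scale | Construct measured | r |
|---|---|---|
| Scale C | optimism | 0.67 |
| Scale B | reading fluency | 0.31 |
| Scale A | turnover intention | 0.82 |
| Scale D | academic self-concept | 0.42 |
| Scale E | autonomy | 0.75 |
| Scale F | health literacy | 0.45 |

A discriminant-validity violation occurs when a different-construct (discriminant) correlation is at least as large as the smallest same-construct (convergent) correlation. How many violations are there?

0

Convergent (same construct = turnover intention): Scale A.
Smallest convergent = 0.82. Discriminant values: 0.67, 0.31, 0.42, 0.75, 0.45; count ≥ 0.82 → 0.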